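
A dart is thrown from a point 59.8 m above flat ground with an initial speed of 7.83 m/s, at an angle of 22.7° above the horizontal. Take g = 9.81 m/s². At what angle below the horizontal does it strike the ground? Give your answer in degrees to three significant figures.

78.1°

Horizontal component vₓ = 7.830 cos 22.7° = 7.223 m/s; vertical v_y0 = 7.830 sin 22.7° = 3.022 m/s.
Vertical motion (up positive, ground at y = 0): 4.905 t² − (3.022) t − 59.8 = 0, so t = (3.022 + √(3.022² + 2·9.81·59.8)) / 9.81 = (3.022 + 34.39) / 9.81 = 3.813 s.
At impact: v_y = v_y0 − g t = −34.39 m/s; vₓ = 7.223 m/s.
Angle below horizontal: arctan(|v_y|/vₓ) = arctan(34.39/7.223) = 78.14°.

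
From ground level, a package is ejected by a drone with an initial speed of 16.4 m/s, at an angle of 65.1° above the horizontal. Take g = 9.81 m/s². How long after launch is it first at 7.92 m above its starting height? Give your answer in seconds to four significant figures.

Components: vₓ = 16.40 cos 65.1° = 6.905 m/s, v_y0 = 16.40 sin 65.1° = 14.88 m/s.
Height y(t) = 14.88 t − 4.905 t² = 7.92 gives 4.905 t² − 14.88 t + 7.92 = 0.
t = [14.88 ± √(14.88² − 2·9.81·7.92)] / 9.81 = (14.88 ± 8.117) / 9.81, so t = 0.6889 s or t = 2.344 s.
The first (ascending) time is 0.6889 s.

0.6889 s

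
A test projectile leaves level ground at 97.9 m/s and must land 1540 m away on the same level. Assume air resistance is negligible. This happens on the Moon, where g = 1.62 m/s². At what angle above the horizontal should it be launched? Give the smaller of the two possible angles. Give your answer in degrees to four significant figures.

R = v₀² sin 2θ / g gives sin 2θ = gR/v₀² = 1.62·1540/97.9² = 0.2603.
2θ = 15.09° or 180° − 15.09° = 164.9°, so θ = 7.544° or 82.46°.
The smaller angle is 7.544°.

7.544°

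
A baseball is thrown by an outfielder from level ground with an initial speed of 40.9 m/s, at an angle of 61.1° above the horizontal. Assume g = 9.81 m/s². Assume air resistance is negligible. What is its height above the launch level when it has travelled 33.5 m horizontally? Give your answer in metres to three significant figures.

vₓ = 40.90 cos 61.1° = 19.77 m/s; v_y0 = 40.90 sin 61.1° = 35.81 m/s.
At x = 33.5 m, t = x/vₓ = 33.5/19.77 = 1.695 s.
Height: y = v_y0 t − ½ g t² = 35.81 × 1.695 − 4.905 × 1.695² = 60.69 − 14.09 = 46.60 m.

46.6 m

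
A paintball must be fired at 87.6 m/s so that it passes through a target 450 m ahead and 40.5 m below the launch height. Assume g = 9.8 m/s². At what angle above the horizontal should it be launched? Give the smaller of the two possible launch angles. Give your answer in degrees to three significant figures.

11.9°

Trajectory: y = x tanθ − g x² (1 + tan²θ)/(2v₀²). With x = 450, y = −40.5, v₀ = 87.6, g = 9.80:
129.3 tan²θ − 450 tanθ + (88.80) = 0.
tanθ = [450 ± √(450² − 4 × 129.3 × (88.80))] / (2 × 129.3) = (450 ± 395.7) / 258.6, giving tanθ = 0.2100 or 3.270.
θ = 11.86° or 73.00°; the smaller is 11.86°.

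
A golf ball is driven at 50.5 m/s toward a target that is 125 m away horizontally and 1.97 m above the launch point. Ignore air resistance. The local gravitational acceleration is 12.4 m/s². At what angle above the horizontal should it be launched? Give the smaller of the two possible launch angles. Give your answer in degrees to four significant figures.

Trajectory: y = x tanθ − g x² (1 + tan²θ)/(2v₀²). With x = 125, y = 1.97, v₀ = 50.5, g = 12.4:
37.99 tan²θ − 125 tanθ + (39.96) = 0.
tanθ = [125 ± √(125² − 4 × 37.99 × (39.96))] / (2 × 37.99) = (125 ± 97.74) / 75.97, giving tanθ = 0.3588 or 2.932.
θ = 19.74° or 71.17°; the smaller is 19.74°.

19.74°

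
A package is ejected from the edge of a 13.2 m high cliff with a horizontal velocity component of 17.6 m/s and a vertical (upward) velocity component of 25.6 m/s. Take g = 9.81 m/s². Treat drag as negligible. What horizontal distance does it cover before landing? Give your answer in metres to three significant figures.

100 m

Vertical motion (up positive, ground at y = 0): 4.905 t² − (25.60) t − 13.2 = 0, so t = (25.60 + √(25.60² + 2·9.81·13.2)) / 9.81 = (25.60 + 30.24) / 9.81 = 5.692 s.
Horizontal distance: R = vₓ t = 17.60 × 5.692 = 100.2 m.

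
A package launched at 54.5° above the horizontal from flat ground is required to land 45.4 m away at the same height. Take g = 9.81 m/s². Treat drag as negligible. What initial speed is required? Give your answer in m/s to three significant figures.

From R = (v₀² / g) sin 2θ: v₀ = √(gR / sin 2θ).
v₀ = √(9.81 × 45.4 / sin 109.0°) = √(445.4 / 0.9455) = √471.04 = 21.70 m/s.

21.7 m/s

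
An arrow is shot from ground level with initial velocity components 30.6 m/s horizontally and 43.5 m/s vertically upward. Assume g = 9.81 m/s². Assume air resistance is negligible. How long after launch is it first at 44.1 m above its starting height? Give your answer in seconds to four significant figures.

Set y = v_y0 t − ½ g t² = 44.1: 4.905 t² − 43.50 t + 44.1 = 0.
Quadratic formula: t = (43.50 ± √1027.0) / 9.81 = (43.50 ± 32.05) / 9.81 → t = 1.167 s or 7.701 s.
The first (ascending) time is 1.167 s.

1.167 s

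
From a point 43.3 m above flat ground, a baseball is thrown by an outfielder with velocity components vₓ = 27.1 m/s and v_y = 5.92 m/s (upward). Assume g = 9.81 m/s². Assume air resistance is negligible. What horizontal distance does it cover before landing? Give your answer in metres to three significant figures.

98.5 m

The projectile lands when y = 43.3 + (5.920) t − ½·9.81·t² = 0. Positive root: t = (5.920 + √(5.920² + 2·9.81·43.3)) / 9.81 = (5.920 + 29.74) / 9.81 = 3.635 s.
Horizontal distance: R = vₓ t = 27.10 × 3.635 = 98.52 m.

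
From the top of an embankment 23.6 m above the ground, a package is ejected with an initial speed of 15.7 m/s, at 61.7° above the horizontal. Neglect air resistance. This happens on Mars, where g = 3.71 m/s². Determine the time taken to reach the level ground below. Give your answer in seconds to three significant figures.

Resolve: vₓ = 15.70 cos 61.7° = 7.443 m/s and v_y0 = 15.70 sin 61.7° = 13.82 m/s.
The projectile lands when y = 23.6 + (13.82) t − ½·3.71·t² = 0. Positive root: t = (13.82 + √(13.82² + 2·3.71·23.6)) / 3.71 = (13.82 + 19.14) / 3.71 = 8.884 s.

8.88 s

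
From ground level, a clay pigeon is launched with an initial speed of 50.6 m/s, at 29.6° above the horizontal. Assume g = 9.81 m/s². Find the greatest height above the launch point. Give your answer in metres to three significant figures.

31.8 m

Resolve: vₓ = 50.60 cos 29.6° = 44.00 m/s and v_y0 = 50.60 sin 29.6° = 24.99 m/s.
Maximum height: H = v_y0² / (2g) = 24.99² / (2 × 9.81) = 31.84 m.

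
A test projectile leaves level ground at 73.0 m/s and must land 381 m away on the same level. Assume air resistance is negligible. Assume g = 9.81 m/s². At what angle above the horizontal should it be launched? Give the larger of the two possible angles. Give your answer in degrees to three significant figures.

67.7°

From R = (v₀²/g) sin 2θ: sin 2θ = 9.81 × 381 / 5329.0 = 0.7014.
2θ = 44.54° or 180° − 44.54° = 135.5°, so θ = 22.27° or 67.73°.
The larger angle is 67.73°.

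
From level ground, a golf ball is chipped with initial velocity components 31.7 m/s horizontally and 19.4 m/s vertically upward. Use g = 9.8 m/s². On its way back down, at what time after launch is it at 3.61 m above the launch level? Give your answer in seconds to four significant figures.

3.763 s

Require v_y0 t − ½ g t² = 3.61, i.e. 4.900 t² − 19.40 t + 3.61 = 0.
t = [19.40 ± √(19.40² − 2·9.80·3.61)] / 9.80 = (19.40 ± 17.48) / 9.80, so t = 0.1958 s or t = 3.763 s.
The descending-branch root is 3.763 s.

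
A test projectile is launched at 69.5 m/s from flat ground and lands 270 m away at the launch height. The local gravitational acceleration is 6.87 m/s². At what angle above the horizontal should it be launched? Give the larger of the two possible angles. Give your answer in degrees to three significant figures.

R = v₀² sin 2θ / g gives sin 2θ = gR/v₀² = 6.87·270/69.5² = 0.3840.
2θ = 22.58° or 180° − 22.58° = 157.4°, so θ = 11.29° or 78.71°.
The larger angle is 78.71°.

78.7°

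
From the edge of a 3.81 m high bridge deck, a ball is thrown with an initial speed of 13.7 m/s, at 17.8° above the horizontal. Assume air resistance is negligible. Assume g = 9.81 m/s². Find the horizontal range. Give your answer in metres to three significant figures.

18.3 m

vₓ = 13.70 cos 17.8° = 13.04 m/s; v_y0 = 13.70 sin 17.8° = 4.188 m/s.
Vertical motion (up positive, ground at y = 0): 4.905 t² − (4.188) t − 3.81 = 0, so t = (4.188 + √(4.188² + 2·9.81·3.81)) / 9.81 = (4.188 + 9.607) / 9.81 = 1.406 s.
Horizontal distance: R = vₓ t = 13.04 × 1.406 = 18.34 m.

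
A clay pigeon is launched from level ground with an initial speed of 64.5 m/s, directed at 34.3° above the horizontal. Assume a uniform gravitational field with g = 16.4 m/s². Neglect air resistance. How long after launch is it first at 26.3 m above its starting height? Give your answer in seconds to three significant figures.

Components: vₓ = 64.50 cos 34.3° = 53.28 m/s, v_y0 = 64.50 sin 34.3° = 36.35 m/s.
Height y(t) = 36.35 t − 8.200 t² = 26.3 gives 8.200 t² − 36.35 t + 26.3 = 0.
Quadratic formula: t = (36.35 ± √458.50) / 16.4 = (36.35 ± 21.41) / 16.4 → t = 0.9107 s or 3.522 s.
The first (ascending) time is 0.9107 s.

0.911 s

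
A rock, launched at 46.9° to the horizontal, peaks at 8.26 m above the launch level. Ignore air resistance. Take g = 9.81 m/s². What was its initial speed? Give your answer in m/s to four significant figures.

17.43 m/s

At the peak v_y = 0, so v_y0 = √(2gH) = √(2 × 9.81 × 8.26) = 12.73 m/s.
v_y0 = v₀ sin θ ⇒ v₀ = 12.73 / sin 46.9° = 17.43 m/s.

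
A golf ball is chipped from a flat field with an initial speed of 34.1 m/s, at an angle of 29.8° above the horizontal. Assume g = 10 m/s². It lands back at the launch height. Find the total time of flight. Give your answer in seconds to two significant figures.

3.4 s

vₓ = 34.10 cos 29.8° = 29.59 m/s; v_y0 = 34.10 sin 29.8° = 16.95 m/s.
Time of flight on level ground: T = 2 v_y0 / g = 2 × 16.95 / 10.0 = 3.389 s.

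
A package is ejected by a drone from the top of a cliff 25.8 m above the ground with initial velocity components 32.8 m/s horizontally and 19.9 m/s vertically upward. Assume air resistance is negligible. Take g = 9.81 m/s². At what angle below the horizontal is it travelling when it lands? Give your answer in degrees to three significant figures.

The projectile lands when y = 25.8 + (19.90) t − ½·9.81·t² = 0. Positive root: t = (19.90 + √(19.90² + 2·9.81·25.8)) / 9.81 = (19.90 + 30.04) / 9.81 = 5.090 s.
At impact: v_y = v_y0 − g t = −30.04 m/s; vₓ = 32.80 m/s.
Angle below horizontal: arctan(|v_y|/vₓ) = arctan(30.04/32.80) = 42.48°.

42.5°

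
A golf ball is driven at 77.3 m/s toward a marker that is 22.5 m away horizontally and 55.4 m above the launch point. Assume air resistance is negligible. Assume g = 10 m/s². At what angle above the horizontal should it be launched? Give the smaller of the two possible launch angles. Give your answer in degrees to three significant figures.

Trajectory: y = x tanθ − g x² (1 + tan²θ)/(2v₀²). With x = 22.5, y = 55.4, v₀ = 77.3, g = 10.0:
0.4236 tan²θ − 22.5 tanθ + (55.82) = 0.
tanθ = [22.5 ± √(22.5² − 4 × 0.4236 × (55.82))] / (2 × 0.4236) = (22.5 ± 20.29) / 0.8472, giving tanθ = 2.609 or 50.50.
θ = 69.03° or 88.87°; the smaller is 69.03°.

69.0°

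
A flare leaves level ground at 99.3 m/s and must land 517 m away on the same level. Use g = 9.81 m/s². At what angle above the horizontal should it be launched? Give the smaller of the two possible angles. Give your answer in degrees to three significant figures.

15.5°

R = v₀² sin 2θ / g gives sin 2θ = gR/v₀² = 9.81·517/99.3² = 0.5144.
2θ = 30.95° or 180° − 30.95° = 149.0°, so θ = 15.48° or 74.52°.
The smaller angle is 15.48°.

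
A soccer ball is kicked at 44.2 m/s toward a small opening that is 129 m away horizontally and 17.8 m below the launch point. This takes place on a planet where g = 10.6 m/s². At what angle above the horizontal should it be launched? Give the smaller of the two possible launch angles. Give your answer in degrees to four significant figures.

12.98°

Trajectory: y = x tanθ − g x² (1 + tan²θ)/(2v₀²). With x = 129, y = −17.8, v₀ = 44.2, g = 10.6:
45.15 tan²θ − 129 tanθ + (27.35) = 0.
tanθ = [129 ± √(129² − 4 × 45.15 × (27.35))] / (2 × 45.15) = (129 ± 108.2) / 90.29, giving tanθ = 0.2306 or 2.627.
θ = 12.98° or 69.16°; the smaller is 12.98°.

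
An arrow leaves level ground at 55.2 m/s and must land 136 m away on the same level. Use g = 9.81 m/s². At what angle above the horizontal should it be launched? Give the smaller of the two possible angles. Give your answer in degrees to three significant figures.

13.0°

From R = (v₀²/g) sin 2θ: sin 2θ = 9.81 × 136 / 3047.0 = 0.4379.
2θ = 25.97° or 180° − 25.97° = 154.0°, so θ = 12.98° or 77.02°.
The smaller angle is 12.98°.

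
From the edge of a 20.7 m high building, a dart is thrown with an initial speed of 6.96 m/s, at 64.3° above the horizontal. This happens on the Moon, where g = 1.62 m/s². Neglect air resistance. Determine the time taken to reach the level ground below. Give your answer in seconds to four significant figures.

10.24 s

Horizontal component vₓ = 6.960 cos 64.3° = 3.018 m/s; vertical v_y0 = 6.960 sin 64.3° = 6.271 m/s.
The projectile lands when y = 20.7 + (6.271) t − ½·1.62·t² = 0. Positive root: t = (6.271 + √(6.271² + 2·1.62·20.7)) / 1.62 = (6.271 + 10.32) / 1.62 = 10.24 s.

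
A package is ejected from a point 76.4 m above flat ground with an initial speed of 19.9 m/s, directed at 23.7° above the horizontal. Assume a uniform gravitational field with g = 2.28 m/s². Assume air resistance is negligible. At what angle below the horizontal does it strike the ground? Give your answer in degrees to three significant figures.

Components: vₓ = 19.90 cos 23.7° = 18.22 m/s, v_y0 = 19.90 sin 23.7° = 7.999 m/s.
Vertical motion (up positive, ground at y = 0): 1.140 t² − (7.999) t − 76.4 = 0, so t = (7.999 + √(7.999² + 2·2.28·76.4)) / 2.28 = (7.999 + 20.31) / 2.28 = 12.41 s.
At impact: v_y = v_y0 − g t = −20.31 m/s; vₓ = 18.22 m/s.
Angle below horizontal: arctan(|v_y|/vₓ) = arctan(20.31/18.22) = 48.10°.

48.1°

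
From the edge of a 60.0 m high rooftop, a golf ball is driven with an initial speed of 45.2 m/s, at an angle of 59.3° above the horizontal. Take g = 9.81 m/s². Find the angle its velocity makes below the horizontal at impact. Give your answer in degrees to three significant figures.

66.0°

Components: vₓ = 45.20 cos 59.3° = 23.08 m/s, v_y0 = 45.20 sin 59.3° = 38.87 m/s.
The projectile lands when y = 60.0 + (38.87) t − ½·9.81·t² = 0. Positive root: t = (38.87 + √(38.87² + 2·9.81·60.0)) / 9.81 = (38.87 + 51.84) / 9.81 = 9.247 s.
At impact: v_y = v_y0 − g t = −51.84 m/s; vₓ = 23.08 m/s.
Angle below horizontal: arctan(|v_y|/vₓ) = arctan(51.84/23.08) = 66.01°.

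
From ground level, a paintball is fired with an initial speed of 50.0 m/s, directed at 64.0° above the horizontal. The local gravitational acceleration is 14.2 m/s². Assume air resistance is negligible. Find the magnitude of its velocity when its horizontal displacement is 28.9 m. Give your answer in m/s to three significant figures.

Resolve: vₓ = 50.00 cos 64.0° = 21.92 m/s and v_y0 = 50.00 sin 64.0° = 44.94 m/s.
At x = 28.9 m, t = x/vₓ = 28.9/21.92 = 1.319 s.
Vertical velocity there: v_y = v_y0 − g t = 44.94 − 14.2 × 1.319 = 26.22 m/s.
Speed: √(vₓ² + v_y²) = √(21.92² + 26.22²) = 34.17 m/s.

34.2 m/s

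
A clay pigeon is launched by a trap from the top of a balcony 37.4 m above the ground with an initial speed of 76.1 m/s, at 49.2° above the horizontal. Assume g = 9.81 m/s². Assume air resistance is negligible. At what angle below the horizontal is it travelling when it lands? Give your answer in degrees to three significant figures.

52.0°

Horizontal component vₓ = 76.10 cos 49.2° = 49.73 m/s; vertical v_y0 = 76.10 sin 49.2° = 57.61 m/s.
With up positive and y = 0 at the ground: y(t) = 37.4 + (57.61) t − 4.905 t². Setting y = 0 and taking the positive root: t = [57.61 + √(57.61² + 2·9.81·37.4)] / 9.81 = (57.61 + 63.66) / 9.81 = 12.36 s.
At impact: v_y = v_y0 − g t = −63.66 m/s; vₓ = 49.73 m/s.
Angle below horizontal: arctan(|v_y|/vₓ) = arctan(63.66/49.73) = 52.01°.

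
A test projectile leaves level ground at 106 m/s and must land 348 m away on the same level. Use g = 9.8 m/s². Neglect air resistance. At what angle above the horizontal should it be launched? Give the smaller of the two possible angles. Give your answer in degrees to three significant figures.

8.83°

R = v₀² sin 2θ / g gives sin 2θ = gR/v₀² = 9.80·348/106² = 0.3035.
2θ = 17.67° or 180° − 17.67° = 162.3°, so θ = 8.835° or 81.17°.
The smaller angle is 8.835°.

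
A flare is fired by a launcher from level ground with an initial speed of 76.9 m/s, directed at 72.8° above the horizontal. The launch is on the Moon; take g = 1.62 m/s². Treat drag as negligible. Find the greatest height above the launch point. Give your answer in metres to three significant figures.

Resolve: vₓ = 76.90 cos 72.8° = 22.74 m/s and v_y0 = 76.90 sin 72.8° = 73.46 m/s.
Peak height H = v_y0² / (2g) = 5396.5 / 3.240 = 1666 m.

1670 m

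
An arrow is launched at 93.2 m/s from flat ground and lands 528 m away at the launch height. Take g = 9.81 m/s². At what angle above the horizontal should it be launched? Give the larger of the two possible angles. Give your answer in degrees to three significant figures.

71.7°

Level-ground range R = v₀² sin(2θ)/g ⇒ sin(2θ) = gR/v₀² = 9.81 × 528 / 93.2² = 0.5963.
2θ = 36.61° or 180° − 36.61° = 143.4°, so θ = 18.30° or 71.70°.
The larger angle is 71.70°.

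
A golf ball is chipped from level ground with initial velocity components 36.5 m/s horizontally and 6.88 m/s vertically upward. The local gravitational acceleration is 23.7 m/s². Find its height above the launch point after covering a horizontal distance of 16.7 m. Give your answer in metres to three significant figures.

0.667 m

At x = 16.7 m, t = x/vₓ = 16.7/36.50 = 0.4575 s.
Height: y = v_y0 t − ½ g t² = 6.880 × 0.4575 − 11.85 × 0.4575² = 3.148 − 2.481 = 0.6672 m.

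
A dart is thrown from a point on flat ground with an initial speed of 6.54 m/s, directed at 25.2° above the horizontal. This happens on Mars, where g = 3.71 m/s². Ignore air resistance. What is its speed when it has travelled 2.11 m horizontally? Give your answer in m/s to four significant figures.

Components: vₓ = 6.540 cos 25.2° = 5.918 m/s, v_y0 = 6.540 sin 25.2° = 2.785 m/s.
Time to reach x = 2.11 m: t = x/vₓ = 2.11/5.918 = 0.3566 s.
Vertical velocity there: v_y = v_y0 − g t = 2.785 − 3.71 × 0.3566 = 1.462 m/s.
Speed: √(vₓ² + v_y²) = √(5.918² + 1.462²) = 6.095 m/s.

6.095 m/s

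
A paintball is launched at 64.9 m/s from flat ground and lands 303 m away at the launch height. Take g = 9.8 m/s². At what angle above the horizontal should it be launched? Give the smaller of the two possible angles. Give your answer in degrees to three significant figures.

Level-ground range R = v₀² sin(2θ)/g ⇒ sin(2θ) = gR/v₀² = 9.80 × 303 / 64.9² = 0.7050.
2θ = 44.83° or 180° − 44.83° = 135.2°, so θ = 22.41° or 67.59°.
The smaller angle is 22.41°.

22.4°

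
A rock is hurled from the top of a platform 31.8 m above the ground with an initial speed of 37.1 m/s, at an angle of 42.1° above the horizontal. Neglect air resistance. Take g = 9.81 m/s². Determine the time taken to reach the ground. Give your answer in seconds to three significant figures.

6.13 s

Horizontal component vₓ = 37.10 cos 42.1° = 27.53 m/s; vertical v_y0 = 37.10 sin 42.1° = 24.87 m/s.
With up positive and y = 0 at the ground: y(t) = 31.8 + (24.87) t − 4.905 t². Setting y = 0 and taking the positive root: t = [24.87 + √(24.87² + 2·9.81·31.8)] / 9.81 = (24.87 + 35.25) / 9.81 = 6.129 s.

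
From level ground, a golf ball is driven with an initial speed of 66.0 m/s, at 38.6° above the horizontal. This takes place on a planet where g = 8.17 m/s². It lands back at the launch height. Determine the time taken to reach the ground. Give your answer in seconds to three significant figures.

Horizontal component vₓ = 66.00 cos 38.6° = 51.58 m/s; vertical v_y0 = 66.00 sin 38.6° = 41.18 m/s.
Time of flight on level ground: T = 2 v_y0 / g = 2 × 41.18 / 8.17 = 10.08 s.

10.1 s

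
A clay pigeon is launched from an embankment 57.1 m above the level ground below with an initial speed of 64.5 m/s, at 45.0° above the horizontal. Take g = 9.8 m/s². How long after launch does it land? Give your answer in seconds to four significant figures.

vₓ = 64.50 cos 45.0° = 45.61 m/s; v_y0 = 64.50 sin 45.0° = 45.61 m/s.
Vertical motion (up positive, ground at y = 0): 4.900 t² − (45.61) t − 57.1 = 0, so t = (45.61 + √(45.61² + 2·9.80·57.1)) / 9.80 = (45.61 + 56.56) / 9.80 = 10.43 s.

10.43 s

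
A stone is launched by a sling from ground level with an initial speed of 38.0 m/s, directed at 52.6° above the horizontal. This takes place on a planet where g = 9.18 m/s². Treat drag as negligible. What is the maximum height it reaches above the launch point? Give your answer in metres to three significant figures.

49.6 m

Horizontal component vₓ = 38.00 cos 52.6° = 23.08 m/s; vertical v_y0 = 38.00 sin 52.6° = 30.19 m/s.
Peak height H = v_y0² / (2g) = 911.30 / 18.36 = 49.64 m.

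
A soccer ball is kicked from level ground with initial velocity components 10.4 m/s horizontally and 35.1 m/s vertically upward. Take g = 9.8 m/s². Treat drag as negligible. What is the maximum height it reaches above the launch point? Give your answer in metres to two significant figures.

At the apex v_y = 0, so H = v_y0²/(2g) = 35.10²/19.60 = 62.86 m.

63 m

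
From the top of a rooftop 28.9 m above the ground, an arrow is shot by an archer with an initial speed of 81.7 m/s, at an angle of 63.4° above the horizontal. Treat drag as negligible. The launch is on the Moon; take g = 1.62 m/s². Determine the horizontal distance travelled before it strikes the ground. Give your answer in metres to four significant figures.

Components: vₓ = 81.70 cos 63.4° = 36.58 m/s, v_y0 = 81.70 sin 63.4° = 73.05 m/s.
The projectile lands when y = 28.9 + (73.05) t − ½·1.62·t² = 0. Positive root: t = (73.05 + √(73.05² + 2·1.62·28.9)) / 1.62 = (73.05 + 73.69) / 1.62 = 90.58 s.
Horizontal distance: R = vₓ t = 36.58 × 90.58 = 3314 m.

3314 m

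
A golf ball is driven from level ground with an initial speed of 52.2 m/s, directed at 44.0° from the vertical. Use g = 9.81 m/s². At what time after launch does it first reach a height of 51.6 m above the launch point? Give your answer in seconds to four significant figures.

1.795 s

Resolve: vₓ = 52.20 sin 44.0° = 36.26 m/s and v_y0 = 52.20 cos 44.0° = 37.55 m/s.
Set y = v_y0 t − ½ g t² = 51.6: 4.905 t² − 37.55 t + 51.6 = 0.
t = [37.55 ± √(37.55² − 2·9.81·51.6)] / 9.81 = (37.55 ± 19.94) / 9.81, so t = 1.795 s or t = 5.860 s.
The first (ascending) time is 1.795 s.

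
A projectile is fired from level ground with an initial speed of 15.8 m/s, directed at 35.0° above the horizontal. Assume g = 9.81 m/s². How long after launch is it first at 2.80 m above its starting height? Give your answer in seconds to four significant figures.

0.3922 s

Horizontal component vₓ = 15.80 cos 35.0° = 12.94 m/s; vertical v_y0 = 15.80 sin 35.0° = 9.063 m/s.
Set y = v_y0 t − ½ g t² = 2.80: 4.905 t² − 9.063 t + 2.80 = 0.
t = [9.063 ± √(9.063² − 2·9.81·2.80)] / 9.81 = (9.063 ± 5.215) / 9.81, so t = 0.3922 s or t = 1.455 s.
The first (ascending) time is 0.3922 s.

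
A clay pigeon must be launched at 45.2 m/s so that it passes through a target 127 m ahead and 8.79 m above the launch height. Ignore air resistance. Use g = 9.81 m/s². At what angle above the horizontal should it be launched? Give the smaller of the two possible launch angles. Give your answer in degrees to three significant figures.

Trajectory: y = x tanθ − g x² (1 + tan²θ)/(2v₀²). With x = 127, y = 8.79, v₀ = 45.2, g = 9.81:
38.72 tan²θ − 127 tanθ + (47.51) = 0.
tanθ = [127 ± √(127² − 4 × 38.72 × (47.51))] / (2 × 38.72) = (127 ± 93.65) / 77.45, giving tanθ = 0.4307 or 2.849.
θ = 23.30° or 70.66°; the smaller is 23.30°.

23.3°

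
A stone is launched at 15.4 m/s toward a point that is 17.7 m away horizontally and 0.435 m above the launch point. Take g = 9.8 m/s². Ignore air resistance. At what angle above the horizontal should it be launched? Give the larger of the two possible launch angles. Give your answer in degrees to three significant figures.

Trajectory: y = x tanθ − g x² (1 + tan²θ)/(2v₀²). With x = 17.7, y = 0.435, v₀ = 15.4, g = 9.80:
6.473 tan²θ − 17.7 tanθ + (6.908) = 0.
tanθ = [17.7 ± √(17.7² − 4 × 6.473 × (6.908))] / (2 × 6.473) = (17.7 ± 11.59) / 12.95, giving tanθ = 0.4716 or 2.263.
θ = 25.25° or 66.16°; the larger is 66.16°.

66.2°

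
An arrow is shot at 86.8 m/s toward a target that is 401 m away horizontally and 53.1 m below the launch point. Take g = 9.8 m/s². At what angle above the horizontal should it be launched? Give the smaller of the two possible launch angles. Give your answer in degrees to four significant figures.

7.575°

Trajectory: y = x tanθ − g x² (1 + tan²θ)/(2v₀²). With x = 401, y = −53.1, v₀ = 86.8, g = 9.80:
104.6 tan²θ − 401 tanθ + (51.48) = 0.
tanθ = [401 ± √(401² − 4 × 104.6 × (51.48))] / (2 × 104.6) = (401 ± 373.2) / 209.2, giving tanθ = 0.1330 or 3.701.
θ = 7.575° or 74.88°; the smaller is 7.575°.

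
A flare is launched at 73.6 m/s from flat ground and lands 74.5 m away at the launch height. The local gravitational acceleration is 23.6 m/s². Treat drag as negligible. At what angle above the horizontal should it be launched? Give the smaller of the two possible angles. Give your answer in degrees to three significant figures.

9.47°

Level-ground range R = v₀² sin(2θ)/g ⇒ sin(2θ) = gR/v₀² = 23.6 × 74.5 / 73.6² = 0.3246.
2θ = 18.94° or 180° − 18.94° = 161.1°, so θ = 9.470° or 80.53°.
The smaller angle is 9.470°.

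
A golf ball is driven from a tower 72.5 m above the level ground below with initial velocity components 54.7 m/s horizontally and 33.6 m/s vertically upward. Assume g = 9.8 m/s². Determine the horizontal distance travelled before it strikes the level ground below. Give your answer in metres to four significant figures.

Vertical motion (up positive, ground at y = 0): 4.900 t² − (33.60) t − 72.5 = 0, so t = (33.60 + √(33.60² + 2·9.80·72.5)) / 9.80 = (33.60 + 50.50) / 9.80 = 8.581 s.
Horizontal distance: R = vₓ t = 54.70 × 8.581 = 469.4 m.

469.4 m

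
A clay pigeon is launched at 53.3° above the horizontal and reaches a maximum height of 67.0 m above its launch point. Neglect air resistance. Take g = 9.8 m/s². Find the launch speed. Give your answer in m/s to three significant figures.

45.2 m/s

At the peak v_y = 0, so v_y0 = √(2gH) = √(2 × 9.80 × 67.0) = 36.24 m/s.
v_y0 = v₀ sin θ ⇒ v₀ = 36.24 / sin 53.3° = 45.20 m/s.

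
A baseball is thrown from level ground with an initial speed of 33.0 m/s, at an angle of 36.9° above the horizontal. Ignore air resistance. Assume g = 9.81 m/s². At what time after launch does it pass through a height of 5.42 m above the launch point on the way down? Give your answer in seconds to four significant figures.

3.744 s

Resolve: vₓ = 33.00 cos 36.9° = 26.39 m/s and v_y0 = 33.00 sin 36.9° = 19.81 m/s.
Set y = v_y0 t − ½ g t² = 5.42: 4.905 t² − 19.81 t + 5.42 = 0.
t = [19.81 ± √(19.81² − 2·9.81·5.42)] / 9.81 = (19.81 ± 16.92) / 9.81, so t = 0.2951 s or t = 3.744 s.
The descending-branch root is 3.744 s.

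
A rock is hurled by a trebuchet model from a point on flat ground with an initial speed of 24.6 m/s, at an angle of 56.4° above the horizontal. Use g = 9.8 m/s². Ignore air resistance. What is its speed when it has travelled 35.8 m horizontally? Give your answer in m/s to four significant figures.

14.60 m/s

Resolve: vₓ = 24.60 cos 56.4° = 13.61 m/s and v_y0 = 24.60 sin 56.4° = 20.49 m/s.
x = vₓ t ⇒ t = 35.8/13.61 = 2.630 s.
Vertical velocity there: v_y = v_y0 − g t = 20.49 − 9.80 × 2.630 = −5.282 m/s.
Speed: √(vₓ² + v_y²) = √(13.61² + 5.282²) = 14.60 m/s.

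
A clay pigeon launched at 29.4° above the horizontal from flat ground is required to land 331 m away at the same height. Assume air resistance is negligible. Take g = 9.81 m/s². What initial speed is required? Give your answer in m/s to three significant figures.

61.6 m/s

On level ground R = v₀² sin 2θ / g ⇒ v₀ = √(gR / sin 2θ).
v₀ = √(9.81 × 331 / sin 58.80°) = √(3247 / 0.8554) = √3796.2 = 61.61 m/s.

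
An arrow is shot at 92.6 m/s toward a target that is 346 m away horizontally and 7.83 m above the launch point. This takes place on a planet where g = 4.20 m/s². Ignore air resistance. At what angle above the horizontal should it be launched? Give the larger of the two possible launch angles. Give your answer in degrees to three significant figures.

85.1°

Trajectory: y = x tanθ − g x² (1 + tan²θ)/(2v₀²). With x = 346, y = 7.83, v₀ = 92.6, g = 4.20:
29.32 tan²θ − 346 tanθ + (37.15) = 0.
tanθ = [346 ± √(346² − 4 × 29.32 × (37.15))] / (2 × 29.32) = (346 ± 339.6) / 58.64, giving tanθ = 0.1084 or 11.69.
θ = 6.185° or 85.11°; the larger is 85.11°.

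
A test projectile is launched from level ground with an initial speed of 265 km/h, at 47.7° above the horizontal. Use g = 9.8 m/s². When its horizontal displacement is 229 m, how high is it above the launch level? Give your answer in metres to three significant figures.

Convert: 265 km/h = 265/3.6 = 73.61 m/s.
Components: vₓ = 73.61 cos 47.7° = 49.54 m/s, v_y0 = 73.61 sin 47.7° = 54.45 m/s.
At x = 229 m, t = x/vₓ = 229/49.54 = 4.622 s.
Height: y = v_y0 t − ½ g t² = 54.45 × 4.622 − 4.900 × 4.622² = 251.7 − 104.7 = 147.0 m.

147 m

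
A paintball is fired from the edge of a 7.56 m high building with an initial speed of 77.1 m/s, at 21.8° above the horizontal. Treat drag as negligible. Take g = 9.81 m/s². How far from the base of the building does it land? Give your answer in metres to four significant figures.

Resolve: vₓ = 77.10 cos 21.8° = 71.59 m/s and v_y0 = 77.10 sin 21.8° = 28.63 m/s.
With up positive and y = 0 at the ground: y(t) = 7.56 + (28.63) t − 4.905 t². Setting y = 0 and taking the positive root: t = [28.63 + √(28.63² + 2·9.81·7.56)] / 9.81 = (28.63 + 31.12) / 9.81 = 6.090 s.
Horizontal distance: R = vₓ t = 71.59 × 6.090 = 436.0 m.

436.0 m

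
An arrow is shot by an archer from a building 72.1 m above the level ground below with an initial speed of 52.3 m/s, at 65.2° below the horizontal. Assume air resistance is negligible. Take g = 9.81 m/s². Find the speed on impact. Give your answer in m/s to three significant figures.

64.4 m/s

Horizontal component vₓ = 52.30 cos 65.2° = 21.94 m/s; vertical v_y0 = −47.48 m/s (downward).
The projectile lands when y = 72.1 + (−47.48) t − ½·9.81·t² = 0. Positive root: t = (−47.48 + √(47.48² + 2·9.81·72.1)) / 9.81 = (−47.48 + 60.57) / 9.81 = 1.335 s.
Vertical velocity at impact: v_y = v_y0 − g t = −47.48 − 9.81 × 1.335 = −60.57 m/s.
Speed: |v| = √(vₓ² + v_y²) = √(21.94² + 60.57²) = 64.42 m/s.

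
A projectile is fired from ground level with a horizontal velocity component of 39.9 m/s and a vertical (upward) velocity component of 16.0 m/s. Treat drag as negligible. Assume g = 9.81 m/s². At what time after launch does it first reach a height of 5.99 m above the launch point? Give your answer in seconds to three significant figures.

Height y(t) = 16.00 t − 4.905 t² = 5.99 gives 4.905 t² − 16.00 t + 5.99 = 0.
t = [16.00 ± √(16.00² − 2·9.81·5.99)] / 9.81 = (16.00 ± 11.77) / 9.81, so t = 0.4314 s or t = 2.831 s.
The first (ascending) time is 0.4314 s.

0.431 s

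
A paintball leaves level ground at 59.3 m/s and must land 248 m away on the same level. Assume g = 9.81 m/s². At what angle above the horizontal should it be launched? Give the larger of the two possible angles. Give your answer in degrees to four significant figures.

68.11°

From R = (v₀²/g) sin 2θ: sin 2θ = 9.81 × 248 / 3516.5 = 0.6918.
2θ = 43.78° or 180° − 43.78° = 136.2°, so θ = 21.89° or 68.11°.
The larger angle is 68.11°.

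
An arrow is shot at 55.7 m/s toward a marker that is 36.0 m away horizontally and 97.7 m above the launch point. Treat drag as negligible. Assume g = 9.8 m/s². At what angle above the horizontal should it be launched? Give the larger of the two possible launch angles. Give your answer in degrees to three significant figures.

86.0°

Trajectory: y = x tanθ − g x² (1 + tan²θ)/(2v₀²). With x = 36.0, y = 97.7, v₀ = 55.7, g = 9.80:
2.047 tan²θ − 36.0 tanθ + (99.75) = 0.
tanθ = [36.0 ± √(36.0² − 4 × 2.047 × (99.75))] / (2 × 2.047) = (36.0 ± 21.89) / 4.094, giving tanθ = 3.446 or 14.14.
θ = 73.82° or 85.96°; the larger is 85.96°.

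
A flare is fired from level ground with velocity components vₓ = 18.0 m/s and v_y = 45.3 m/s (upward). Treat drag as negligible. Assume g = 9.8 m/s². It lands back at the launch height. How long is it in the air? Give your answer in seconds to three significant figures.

9.24 s

Time of flight on level ground: T = 2 v_y0 / g = 2 × 45.30 / 9.80 = 9.245 s.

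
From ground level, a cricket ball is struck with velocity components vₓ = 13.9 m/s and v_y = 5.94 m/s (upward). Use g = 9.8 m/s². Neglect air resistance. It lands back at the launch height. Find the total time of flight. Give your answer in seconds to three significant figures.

Landing at launch height ⇒ T = 2 v_y0 / g = 2 × 5.940 / 9.80 = 1.212 s.

1.21 s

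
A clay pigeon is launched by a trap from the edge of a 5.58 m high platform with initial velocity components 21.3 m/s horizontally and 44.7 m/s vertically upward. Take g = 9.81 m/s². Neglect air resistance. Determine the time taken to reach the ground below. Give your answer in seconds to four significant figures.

The projectile lands when y = 5.58 + (44.70) t − ½·9.81·t² = 0. Positive root: t = (44.70 + √(44.70² + 2·9.81·5.58)) / 9.81 = (44.70 + 45.91) / 9.81 = 9.236 s.

9.236 s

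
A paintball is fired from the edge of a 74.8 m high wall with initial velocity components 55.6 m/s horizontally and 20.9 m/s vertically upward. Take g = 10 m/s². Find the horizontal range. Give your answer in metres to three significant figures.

361 m

Vertical motion (up positive, ground at y = 0): 5.000 t² − (20.90) t − 74.8 = 0, so t = (20.90 + √(20.90² + 2·10.0·74.8)) / 10.0 = (20.90 + 43.96) / 10.0 = 6.486 s.
Horizontal distance: R = vₓ t = 55.60 × 6.486 = 360.6 m.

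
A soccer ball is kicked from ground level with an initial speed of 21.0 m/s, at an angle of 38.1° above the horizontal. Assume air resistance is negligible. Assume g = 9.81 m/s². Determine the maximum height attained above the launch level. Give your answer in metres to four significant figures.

8.558 m

Resolve: vₓ = 21.00 cos 38.1° = 16.53 m/s and v_y0 = 21.00 sin 38.1° = 12.96 m/s.
At the apex v_y = 0, so H = v_y0²/(2g) = 12.96²/19.62 = 8.558 m.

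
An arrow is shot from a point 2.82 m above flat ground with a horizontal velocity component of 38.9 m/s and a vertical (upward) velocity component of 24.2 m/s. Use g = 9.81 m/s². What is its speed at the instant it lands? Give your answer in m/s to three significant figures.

46.4 m/s

The projectile lands when y = 2.82 + (24.20) t − ½·9.81·t² = 0. Positive root: t = (24.20 + √(24.20² + 2·9.81·2.82)) / 9.81 = (24.20 + 25.32) / 9.81 = 5.048 s.
Vertical velocity at impact: v_y = v_y0 − g t = 24.20 − 9.81 × 5.048 = −25.32 m/s.
Speed: |v| = √(vₓ² + v_y²) = √(38.90² + 25.32²) = 46.41 m/s.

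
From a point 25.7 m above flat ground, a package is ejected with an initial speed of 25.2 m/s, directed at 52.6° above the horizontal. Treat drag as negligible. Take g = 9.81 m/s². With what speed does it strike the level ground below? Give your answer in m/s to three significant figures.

vₓ = 25.20 cos 52.6° = 15.31 m/s; v_y0 = 25.20 sin 52.6° = 20.02 m/s.
The projectile lands when y = 25.7 + (20.02) t − ½·9.81·t² = 0. Positive root: t = (20.02 + √(20.02² + 2·9.81·25.7)) / 9.81 = (20.02 + 30.08) / 9.81 = 5.107 s.
Vertical velocity at impact: v_y = v_y0 − g t = 20.02 − 9.81 × 5.107 = −30.08 m/s.
Speed: |v| = √(vₓ² + v_y²) = √(15.31² + 30.08²) = 33.75 m/s.

33.8 m/s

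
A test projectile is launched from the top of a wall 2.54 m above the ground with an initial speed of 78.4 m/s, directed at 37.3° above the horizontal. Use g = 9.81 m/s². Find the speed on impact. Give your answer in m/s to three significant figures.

Components: vₓ = 78.40 cos 37.3° = 62.37 m/s, v_y0 = 78.40 sin 37.3° = 47.51 m/s.
Vertical motion (up positive, ground at y = 0): 4.905 t² − (47.51) t − 2.54 = 0, so t = (47.51 + √(47.51² + 2·9.81·2.54)) / 9.81 = (47.51 + 48.03) / 9.81 = 9.739 s.
Vertical velocity at impact: v_y = v_y0 − g t = 47.51 − 9.81 × 9.739 = −48.03 m/s.
Speed: |v| = √(vₓ² + v_y²) = √(62.37² + 48.03²) = 78.72 m/s.

78.7 m/s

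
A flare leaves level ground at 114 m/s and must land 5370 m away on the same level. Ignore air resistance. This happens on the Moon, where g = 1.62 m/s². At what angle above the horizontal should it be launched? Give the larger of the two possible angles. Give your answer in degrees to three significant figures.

Level-ground range R = v₀² sin(2θ)/g ⇒ sin(2θ) = gR/v₀² = 1.62 × 5370 / 114² = 0.6694.
2θ = 42.02° or 180° − 42.02° = 138.0°, so θ = 21.01° or 68.99°.
The larger angle is 68.99°.

69.0°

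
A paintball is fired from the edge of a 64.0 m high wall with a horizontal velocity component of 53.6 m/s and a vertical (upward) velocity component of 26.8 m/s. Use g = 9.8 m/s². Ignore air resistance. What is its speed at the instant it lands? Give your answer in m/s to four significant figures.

69.61 m/s

The projectile lands when y = 64.0 + (26.80) t − ½·9.80·t² = 0. Positive root: t = (26.80 + √(26.80² + 2·9.80·64.0)) / 9.80 = (26.80 + 44.41) / 9.80 = 7.267 s.
Vertical velocity at impact: v_y = v_y0 − g t = 26.80 − 9.80 × 7.267 = −44.41 m/s.
Speed: |v| = √(vₓ² + v_y²) = √(53.60² + 44.41²) = 69.61 m/s.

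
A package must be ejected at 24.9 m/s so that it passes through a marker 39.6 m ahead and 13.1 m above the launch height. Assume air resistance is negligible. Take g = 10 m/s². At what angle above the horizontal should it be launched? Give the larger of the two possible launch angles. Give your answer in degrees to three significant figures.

65.7°

Trajectory: y = x tanθ − g x² (1 + tan²θ)/(2v₀²). With x = 39.6, y = 13.1, v₀ = 24.9, g = 10.0:
12.65 tan²θ − 39.6 tanθ + (25.75) = 0.
tanθ = [39.6 ± √(39.6² − 4 × 12.65 × (25.75))] / (2 × 12.65) = (39.6 ± 16.30) / 25.29, giving tanθ = 0.9211 or 2.210.
θ = 42.65° or 65.66°; the larger is 65.66°.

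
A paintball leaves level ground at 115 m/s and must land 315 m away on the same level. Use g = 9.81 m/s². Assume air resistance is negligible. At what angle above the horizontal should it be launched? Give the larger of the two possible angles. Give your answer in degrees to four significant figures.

83.24°

From R = (v₀²/g) sin 2θ: sin 2θ = 9.81 × 315 / 13225 = 0.2337.
2θ = 13.51° or 180° − 13.51° = 166.5°, so θ = 6.756° or 83.24°.
The larger angle is 83.24°.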